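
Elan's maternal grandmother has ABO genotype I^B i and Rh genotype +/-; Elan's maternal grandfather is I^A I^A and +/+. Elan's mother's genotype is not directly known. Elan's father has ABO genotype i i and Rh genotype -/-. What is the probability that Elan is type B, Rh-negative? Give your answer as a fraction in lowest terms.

1/16

Elan's mother's ABO genotype from I^B i × I^A I^A: 1/2 I^A I^B, 1/2 I^A i.
Crossing each possibility with the father i i and summing P(type B): 1/2·1/2 + 1/2·0 = 1/4.
Similarly for Rh via the mother's Rh distribution: P(Rh-) = 1/4.
Independent loci: 1/4 × 1/4 = 1/16.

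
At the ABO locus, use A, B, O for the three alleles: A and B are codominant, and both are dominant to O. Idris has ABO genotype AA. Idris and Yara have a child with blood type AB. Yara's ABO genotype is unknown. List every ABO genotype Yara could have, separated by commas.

AB, BB, BO

For each candidate genotype of Yara, check whether crossing it with AA can produce every observed child phenotype.
  AA → possible child types {A} ✗
  AB → possible child types {A, AB} ✓
  AO → possible child types {A} ✗
  BB → possible child types {AB} ✓
  BO → possible child types {A, AB} ✓
  OO → possible child types {A} ✗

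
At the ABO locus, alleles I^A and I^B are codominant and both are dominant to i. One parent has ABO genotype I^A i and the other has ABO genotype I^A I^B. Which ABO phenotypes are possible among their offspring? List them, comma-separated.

A, B, AB

Gametes from I^A i × I^A I^B give offspring ABO genotypes I^A I^A, I^A I^B, I^A i, I^B i, i.e. phenotypes A, B, AB.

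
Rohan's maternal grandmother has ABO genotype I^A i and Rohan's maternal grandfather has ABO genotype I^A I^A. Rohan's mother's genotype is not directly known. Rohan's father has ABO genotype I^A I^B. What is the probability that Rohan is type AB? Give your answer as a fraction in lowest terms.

3/8

Rohan's mother's ABO genotype from I^A i × I^A I^A: 1/2 I^A I^A, 1/2 I^A i.
Crossing each possibility with the father I^A I^B and summing P(type AB): 1/2·1/2 + 1/2·1/4 = 3/8.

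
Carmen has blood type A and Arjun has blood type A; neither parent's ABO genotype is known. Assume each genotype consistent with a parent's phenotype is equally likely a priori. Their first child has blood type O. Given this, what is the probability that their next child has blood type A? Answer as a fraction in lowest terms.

Possible genotypes: Carmen ∈ {I^A I^A, I^A i}; Arjun ∈ {I^A I^A, I^A i}.
Weight each parental genotype pair by prior × P(type-O child):
  I^A i × I^A i: posterior weight 1; P(next child type A) = 3/4.
Weighted sum = 3/4.

3/4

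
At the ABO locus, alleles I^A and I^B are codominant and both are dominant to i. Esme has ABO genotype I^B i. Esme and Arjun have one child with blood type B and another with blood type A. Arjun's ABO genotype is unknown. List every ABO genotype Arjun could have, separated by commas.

For each candidate genotype of Arjun, check whether crossing it with I^B i can produce every observed child phenotype.
  I^A I^A → possible child types {A, AB} ✗
  I^A I^B → possible child types {A, B, AB} ✓
  I^A i → possible child types {O, A, B, AB} ✓
  I^B I^B → possible child types {B} ✗
  I^B i → possible child types {O, B} ✗
  i i → possible child types {O, B} ✗

I^A I^B, I^A i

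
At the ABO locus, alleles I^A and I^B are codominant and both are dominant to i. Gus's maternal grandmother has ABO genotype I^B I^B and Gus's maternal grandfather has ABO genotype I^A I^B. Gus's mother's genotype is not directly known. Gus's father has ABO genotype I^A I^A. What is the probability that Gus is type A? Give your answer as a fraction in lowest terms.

1/4

Gus's mother's ABO genotype from I^B I^B × I^A I^B: 1/2 I^A I^B, 1/2 I^B I^B.
Crossing each possibility with the father I^A I^A and summing P(type A): 1/2·1/2 + 1/2·0 = 1/4.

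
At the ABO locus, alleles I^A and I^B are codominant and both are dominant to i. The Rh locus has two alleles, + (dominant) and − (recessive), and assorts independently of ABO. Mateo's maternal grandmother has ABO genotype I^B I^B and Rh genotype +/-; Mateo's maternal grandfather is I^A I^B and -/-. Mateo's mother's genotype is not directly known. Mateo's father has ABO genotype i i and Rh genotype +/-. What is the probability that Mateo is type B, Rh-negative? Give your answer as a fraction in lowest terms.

9/32

Mateo's mother's ABO genotype from I^B I^B × I^A I^B: 1/2 I^A I^B, 1/2 I^B I^B.
Crossing each possibility with the father i i and summing P(type B): 1/2·1/2 + 1/2·1 = 3/4.
Similarly for Rh via the mother's Rh distribution: P(Rh-) = 3/8.
Independent loci: 3/4 × 3/8 = 9/32.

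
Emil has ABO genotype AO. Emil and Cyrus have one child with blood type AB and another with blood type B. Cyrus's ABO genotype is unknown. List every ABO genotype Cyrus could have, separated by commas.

For each candidate genotype of Cyrus, check whether crossing it with AO can produce every observed child phenotype.
  AA → possible child types {A} ✗
  AB → possible child types {A, B, AB} ✓
  AO → possible child types {O, A} ✗
  BB → possible child types {B, AB} ✓
  BO → possible child types {O, A, B, AB} ✓
  OO → possible child types {O, A} ✗

AB, BB, BO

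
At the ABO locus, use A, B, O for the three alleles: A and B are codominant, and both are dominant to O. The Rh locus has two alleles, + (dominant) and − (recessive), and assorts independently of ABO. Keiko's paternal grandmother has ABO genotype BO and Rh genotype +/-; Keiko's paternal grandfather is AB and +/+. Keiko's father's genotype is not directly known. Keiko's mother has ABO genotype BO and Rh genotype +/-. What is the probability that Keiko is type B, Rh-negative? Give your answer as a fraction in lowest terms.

Keiko's father's ABO genotype from BO × AB: 1/4 AB, 1/4 AO, 1/4 BB, 1/4 BO.
Crossing each possibility with the mother BO and summing P(type B): 1/4·1/2 + 1/4·1/4 + 1/4·1 + 1/4·3/4 = 5/8.
Similarly for Rh via the father's Rh distribution: P(Rh-) = 1/8.
Independent loci: 5/8 × 1/8 = 5/64.

5/64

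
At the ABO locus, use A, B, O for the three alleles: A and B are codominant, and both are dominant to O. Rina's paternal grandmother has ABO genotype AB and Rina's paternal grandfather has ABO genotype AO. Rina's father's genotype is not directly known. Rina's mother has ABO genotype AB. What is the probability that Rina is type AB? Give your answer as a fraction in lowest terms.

3/8

Rina's father's ABO genotype from AB × AO: 1/4 AA, 1/4 AB, 1/4 AO, 1/4 BO.
Crossing each possibility with the mother AB and summing P(type AB): 1/4·1/2 + 1/4·1/2 + 1/4·1/4 + 1/4·1/4 = 3/8.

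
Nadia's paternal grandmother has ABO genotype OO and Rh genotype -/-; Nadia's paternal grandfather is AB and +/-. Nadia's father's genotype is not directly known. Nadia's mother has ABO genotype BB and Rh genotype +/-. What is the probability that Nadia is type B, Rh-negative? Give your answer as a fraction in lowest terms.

Nadia's father's ABO genotype from OO × AB: 1/2 AO, 1/2 BO.
Crossing each possibility with the mother BB and summing P(type B): 1/2·1/2 + 1/2·1 = 3/4.
Similarly for Rh via the father's Rh distribution: P(Rh-) = 3/8.
Independent loci: 3/4 × 3/8 = 9/32.

9/32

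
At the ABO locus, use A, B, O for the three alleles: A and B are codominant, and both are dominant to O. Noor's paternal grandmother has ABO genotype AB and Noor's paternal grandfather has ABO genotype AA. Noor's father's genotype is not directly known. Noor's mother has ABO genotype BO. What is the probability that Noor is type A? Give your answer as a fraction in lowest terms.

3/8

Noor's father's ABO genotype from AB × AA: 1/2 AA, 1/2 AB.
Crossing each possibility with the mother BO and summing P(type A): 1/2·1/2 + 1/2·1/4 = 3/8.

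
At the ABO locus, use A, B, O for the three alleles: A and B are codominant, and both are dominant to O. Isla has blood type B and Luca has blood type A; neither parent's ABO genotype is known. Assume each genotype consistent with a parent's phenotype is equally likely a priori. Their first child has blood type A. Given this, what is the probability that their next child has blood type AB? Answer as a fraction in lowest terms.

5/12

Possible genotypes: Isla ∈ {BB, BO}; Luca ∈ {AA, AO}.
Weight each parental genotype pair by prior × P(type-A child):
  BO × AA: posterior weight 2/3; P(next child type AB) = 1/2.
  BO × AO: posterior weight 1/3; P(next child type AB) = 1/4.
Weighted sum = 5/12.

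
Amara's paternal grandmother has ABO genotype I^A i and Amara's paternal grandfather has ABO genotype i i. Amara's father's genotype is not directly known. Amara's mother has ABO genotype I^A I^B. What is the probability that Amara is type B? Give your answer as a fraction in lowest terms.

Amara's father's ABO genotype from I^A i × i i: 1/2 I^A i, 1/2 i i.
Crossing each possibility with the mother I^A I^B and summing P(type B): 1/2·1/4 + 1/2·1/2 = 3/8.

3/8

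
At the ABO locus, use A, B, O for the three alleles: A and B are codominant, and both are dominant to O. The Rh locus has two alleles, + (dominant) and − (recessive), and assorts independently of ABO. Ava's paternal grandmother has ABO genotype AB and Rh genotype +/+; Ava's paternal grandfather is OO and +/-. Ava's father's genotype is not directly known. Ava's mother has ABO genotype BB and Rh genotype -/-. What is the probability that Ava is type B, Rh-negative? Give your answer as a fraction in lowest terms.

3/16

Ava's father's ABO genotype from AB × OO: 1/2 AO, 1/2 BO.
Crossing each possibility with the mother BB and summing P(type B): 1/2·1/2 + 1/2·1 = 3/4.
Similarly for Rh via the father's Rh distribution: P(Rh-) = 1/4.
Independent loci: 3/4 × 1/4 = 3/16.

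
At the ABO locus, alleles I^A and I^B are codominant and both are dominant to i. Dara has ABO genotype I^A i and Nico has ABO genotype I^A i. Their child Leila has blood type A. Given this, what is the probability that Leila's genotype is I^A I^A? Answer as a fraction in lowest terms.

1/3

Cross I^A i × I^A i → 1/4 I^A I^A, 1/2 I^A i, 1/4 i i.
Type-A genotypes among offspring: I^A I^A (1/4), I^A i (1/2); total 3/4.
P(I^A I^A | type A) = (1/4) / (3/4) = 1/3.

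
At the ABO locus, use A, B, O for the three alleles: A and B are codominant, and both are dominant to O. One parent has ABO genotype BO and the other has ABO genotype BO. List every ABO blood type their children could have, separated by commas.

Gametes from BO × BO give offspring ABO genotypes BB, BO, OO, i.e. phenotypes O, B.

O, B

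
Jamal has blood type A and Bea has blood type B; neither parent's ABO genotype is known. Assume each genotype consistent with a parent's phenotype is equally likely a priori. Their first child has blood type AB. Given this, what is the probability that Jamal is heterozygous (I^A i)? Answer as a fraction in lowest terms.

1/3

Possible genotypes: Jamal ∈ {I^A I^A, I^A i}; Bea ∈ {I^B I^B, I^B i}.
Weight each parental genotype pair by prior × P(type-AB child):
  I^A I^A × I^B I^B: posterior weight 4/9.
  I^A I^A × I^B i: posterior weight 2/9.
  I^A i × I^B I^B: posterior weight 2/9.
  I^A i × I^B i: posterior weight 1/9.
Sum the posterior weight over pairs where Jamal is I^A i: 1/3.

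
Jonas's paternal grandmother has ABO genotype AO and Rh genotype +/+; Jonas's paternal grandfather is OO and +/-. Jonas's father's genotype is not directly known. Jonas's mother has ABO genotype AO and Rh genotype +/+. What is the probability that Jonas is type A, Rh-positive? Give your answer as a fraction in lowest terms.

5/8

Jonas's father's ABO genotype from AO × OO: 1/2 AO, 1/2 OO.
Crossing each possibility with the mother AO and summing P(type A): 1/2·3/4 + 1/2·1/2 = 5/8.
Similarly for Rh via the father's Rh distribution: P(Rh+) = 1.
Independent loci: 5/8 × 1 = 5/8.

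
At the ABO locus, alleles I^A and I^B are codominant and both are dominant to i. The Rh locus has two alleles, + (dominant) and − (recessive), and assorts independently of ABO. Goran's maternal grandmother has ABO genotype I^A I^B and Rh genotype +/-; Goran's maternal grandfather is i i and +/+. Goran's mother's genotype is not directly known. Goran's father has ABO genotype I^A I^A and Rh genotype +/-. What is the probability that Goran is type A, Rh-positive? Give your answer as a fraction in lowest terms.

Goran's mother's ABO genotype from I^A I^B × i i: 1/2 I^A i, 1/2 I^B i.
Crossing each possibility with the father I^A I^A and summing P(type A): 1/2·1 + 1/2·1/2 = 3/4.
Similarly for Rh via the mother's Rh distribution: P(Rh+) = 7/8.
Independent loci: 3/4 × 7/8 = 21/32.

21/32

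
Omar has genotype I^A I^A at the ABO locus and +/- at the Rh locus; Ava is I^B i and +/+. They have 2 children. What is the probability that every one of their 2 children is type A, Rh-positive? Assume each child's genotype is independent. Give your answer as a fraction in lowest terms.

1/4

ABO cross I^A I^A × I^B i → 1/2 A, 1/2 AB.
Rh cross +/- × +/+ → 1 Rh+; so P(type A, Rh-positive) = 1/2 × 1 = 1/2 per child.
All 2 independent: (1/2)^2 = 1/4.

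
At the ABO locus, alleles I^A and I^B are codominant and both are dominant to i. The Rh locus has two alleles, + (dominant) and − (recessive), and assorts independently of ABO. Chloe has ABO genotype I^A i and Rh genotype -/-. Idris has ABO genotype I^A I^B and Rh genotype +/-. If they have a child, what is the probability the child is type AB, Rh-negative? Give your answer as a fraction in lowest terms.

1/8

ABO cross I^A i × I^A I^B → offspring phenotypes: 1/2 A, 1/4 B, 1/4 AB.
Rh cross -/- × +/- → 1/2 Rh+, 1/2 Rh-.
Independent loci: P(type AB, Rh-negative) = 1/4 × 1/2 = 1/8.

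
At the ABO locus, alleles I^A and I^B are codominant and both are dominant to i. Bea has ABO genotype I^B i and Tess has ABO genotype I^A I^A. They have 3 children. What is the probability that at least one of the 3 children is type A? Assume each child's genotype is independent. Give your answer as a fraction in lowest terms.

ABO cross I^B i × I^A I^A → 1/2 A, 1/2 AB.
So P(type A) = 1/2 per child.
P(none) = (1/2)^3 = 1/8; P(at least one) = 1 − 1/8 = 7/8.

7/8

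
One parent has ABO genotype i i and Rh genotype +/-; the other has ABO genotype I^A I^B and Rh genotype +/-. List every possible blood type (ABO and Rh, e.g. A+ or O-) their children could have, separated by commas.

Gametes from i i × I^A I^B give offspring ABO genotypes I^A i, I^B i, i.e. phenotypes A, B.
Rh cross +/- × +/- → phenotypes Rh+, Rh-.
Combining independently: A+, A-, B+, B-.

A+, A-, B+, B-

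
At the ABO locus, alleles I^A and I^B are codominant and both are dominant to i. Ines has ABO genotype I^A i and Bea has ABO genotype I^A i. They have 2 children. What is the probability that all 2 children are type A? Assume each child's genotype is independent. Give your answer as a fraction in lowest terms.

9/16

ABO cross I^A i × I^A i → 1/4 O, 3/4 A.
So P(type A) = 3/4 per child.
All 2 independent: (3/4)^2 = 9/16.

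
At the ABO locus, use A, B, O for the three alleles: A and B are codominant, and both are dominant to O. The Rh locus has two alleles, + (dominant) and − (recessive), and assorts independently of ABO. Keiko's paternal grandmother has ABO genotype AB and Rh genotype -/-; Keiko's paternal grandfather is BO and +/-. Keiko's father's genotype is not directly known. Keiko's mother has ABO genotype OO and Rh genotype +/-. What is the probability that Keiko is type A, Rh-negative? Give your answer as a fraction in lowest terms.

Keiko's father's ABO genotype from AB × BO: 1/4 AB, 1/4 AO, 1/4 BB, 1/4 BO.
Crossing each possibility with the mother OO and summing P(type A): 1/4·1/2 + 1/4·1/2 + 1/4·0 + 1/4·0 = 1/4.
Similarly for Rh via the father's Rh distribution: P(Rh-) = 3/8.
Independent loci: 1/4 × 3/8 = 3/32.

3/32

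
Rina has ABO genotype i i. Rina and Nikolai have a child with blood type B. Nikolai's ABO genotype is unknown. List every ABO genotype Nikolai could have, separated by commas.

For each candidate genotype of Nikolai, check whether crossing it with i i can produce every observed child phenotype.
  I^A I^A → possible child types {A} ✗
  I^A I^B → possible child types {A, B} ✓
  I^A i → possible child types {O, A} ✗
  I^B I^B → possible child types {B} ✓
  I^B i → possible child types {O, B} ✓
  i i → possible child types {O} ✗

I^A I^B, I^B I^B, I^B i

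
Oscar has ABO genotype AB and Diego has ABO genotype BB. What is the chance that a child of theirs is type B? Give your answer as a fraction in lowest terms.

ABO cross AB × BB → offspring phenotypes: 1/2 B, 1/2 AB.
So P(type B) = 1/2.

1/2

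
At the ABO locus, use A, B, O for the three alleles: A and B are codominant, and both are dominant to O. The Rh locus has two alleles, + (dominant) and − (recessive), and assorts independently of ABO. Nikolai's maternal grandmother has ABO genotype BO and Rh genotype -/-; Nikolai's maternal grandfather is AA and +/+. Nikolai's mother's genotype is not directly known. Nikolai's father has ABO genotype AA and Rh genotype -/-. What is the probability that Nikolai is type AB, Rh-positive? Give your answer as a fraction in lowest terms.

1/8

Nikolai's mother's ABO genotype from BO × AA: 1/2 AB, 1/2 AO.
Crossing each possibility with the father AA and summing P(type AB): 1/2·1/2 + 1/2·0 = 1/4.
Similarly for Rh via the mother's Rh distribution: P(Rh+) = 1/2.
Independent loci: 1/4 × 1/2 = 1/8.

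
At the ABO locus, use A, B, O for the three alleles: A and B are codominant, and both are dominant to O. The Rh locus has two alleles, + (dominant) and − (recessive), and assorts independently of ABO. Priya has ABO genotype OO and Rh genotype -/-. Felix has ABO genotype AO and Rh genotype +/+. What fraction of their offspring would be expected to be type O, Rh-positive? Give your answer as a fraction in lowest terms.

1/2

ABO cross OO × AO → offspring phenotypes: 1/2 O, 1/2 A.
Rh cross -/- × +/+ → 1 Rh+.
Independent loci: P(type O, Rh-positive) = 1/2 × 1 = 1/2.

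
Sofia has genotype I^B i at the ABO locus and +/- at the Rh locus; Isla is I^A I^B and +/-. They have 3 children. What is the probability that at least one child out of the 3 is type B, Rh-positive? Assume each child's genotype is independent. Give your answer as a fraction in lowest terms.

ABO cross I^B i × I^A I^B → 1/4 A, 1/2 B, 1/4 AB.
Rh cross +/- × +/- → 3/4 Rh+, 1/4 Rh-; so P(type B, Rh-positive) = 1/2 × 3/4 = 3/8 per child.
P(none) = (5/8)^3 = 125/512; P(at least one) = 1 − 125/512 = 387/512.

387/512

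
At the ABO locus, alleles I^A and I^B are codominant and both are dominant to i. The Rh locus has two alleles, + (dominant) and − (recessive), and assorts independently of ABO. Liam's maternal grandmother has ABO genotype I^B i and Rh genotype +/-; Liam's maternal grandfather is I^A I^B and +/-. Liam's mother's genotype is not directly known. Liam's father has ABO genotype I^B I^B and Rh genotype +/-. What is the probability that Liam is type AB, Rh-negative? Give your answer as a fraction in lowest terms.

1/16

Liam's mother's ABO genotype from I^B i × I^A I^B: 1/4 I^A I^B, 1/4 I^A i, 1/4 I^B I^B, 1/4 I^B i.
Crossing each possibility with the father I^B I^B and summing P(type AB): 1/4·1/2 + 1/4·1/2 + 1/4·0 + 1/4·0 = 1/4.
Similarly for Rh via the mother's Rh distribution: P(Rh-) = 1/4.
Independent loci: 1/4 × 1/4 = 1/16.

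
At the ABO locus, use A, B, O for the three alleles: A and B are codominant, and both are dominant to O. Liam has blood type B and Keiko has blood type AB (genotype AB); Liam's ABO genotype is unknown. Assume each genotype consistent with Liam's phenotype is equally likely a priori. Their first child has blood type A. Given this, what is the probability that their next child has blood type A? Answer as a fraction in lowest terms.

1/4

Possible genotypes: Liam ∈ {BB, BO}; Keiko ∈ {AB}.
Weight each parental genotype pair by prior × P(type-A child):
  BO × AB: posterior weight 1; P(next child type A) = 1/4.
Weighted sum = 1/4.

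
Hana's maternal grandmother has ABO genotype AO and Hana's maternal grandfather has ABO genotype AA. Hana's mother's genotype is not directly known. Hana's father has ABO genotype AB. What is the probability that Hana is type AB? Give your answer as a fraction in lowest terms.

3/8

Hana's mother's ABO genotype from AO × AA: 1/2 AA, 1/2 AO.
Crossing each possibility with the father AB and summing P(type AB): 1/2·1/2 + 1/2·1/4 = 3/8.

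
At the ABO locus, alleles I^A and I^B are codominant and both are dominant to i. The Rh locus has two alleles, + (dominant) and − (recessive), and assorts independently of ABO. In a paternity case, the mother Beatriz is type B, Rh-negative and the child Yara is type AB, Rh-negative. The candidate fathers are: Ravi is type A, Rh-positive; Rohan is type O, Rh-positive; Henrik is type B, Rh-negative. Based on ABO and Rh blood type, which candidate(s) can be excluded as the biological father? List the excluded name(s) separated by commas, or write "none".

A candidate is excluded only if no genotype consistent with his phenotype could produce a type AB, Rh-negative child with a type B, Rh-negative mother.
Rohan (type O, Rh+): no genotype consistent with that phenotype can produce a type-AB Rh- child with a type-B mother.
Henrik (type B, Rh-): no genotype consistent with that phenotype can produce a type-AB Rh- child with a type-B mother.

Rohan, Henrik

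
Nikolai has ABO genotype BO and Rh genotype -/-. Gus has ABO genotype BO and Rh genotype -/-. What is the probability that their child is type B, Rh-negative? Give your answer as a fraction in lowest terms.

ABO cross BO × BO → offspring phenotypes: 1/4 O, 3/4 B.
Rh cross -/- × -/- → 1 Rh-.
Independent loci: P(type B, Rh-negative) = 3/4 × 1 = 3/4.

3/4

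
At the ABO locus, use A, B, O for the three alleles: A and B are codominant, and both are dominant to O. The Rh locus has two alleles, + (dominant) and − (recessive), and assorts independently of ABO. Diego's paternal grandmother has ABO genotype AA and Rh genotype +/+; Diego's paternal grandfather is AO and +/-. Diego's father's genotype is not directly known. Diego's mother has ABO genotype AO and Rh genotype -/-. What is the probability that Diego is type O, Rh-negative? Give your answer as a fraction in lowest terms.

1/32

Diego's father's ABO genotype from AA × AO: 1/2 AA, 1/2 AO.
Crossing each possibility with the mother AO and summing P(type O): 1/2·0 + 1/2·1/4 = 1/8.
Similarly for Rh via the father's Rh distribution: P(Rh-) = 1/4.
Independent loci: 1/8 × 1/4 = 1/32.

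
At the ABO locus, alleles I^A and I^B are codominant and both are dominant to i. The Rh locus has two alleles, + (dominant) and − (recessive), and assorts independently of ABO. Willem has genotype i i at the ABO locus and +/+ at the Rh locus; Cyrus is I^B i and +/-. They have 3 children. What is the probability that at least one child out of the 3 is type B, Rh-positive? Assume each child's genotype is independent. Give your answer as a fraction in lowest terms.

ABO cross i i × I^B i → 1/2 O, 1/2 B.
Rh cross +/+ × +/- → 1 Rh+; so P(type B, Rh-positive) = 1/2 × 1 = 1/2 per child.
P(none) = (1/2)^3 = 1/8; P(at least one) = 1 − 1/8 = 7/8.

7/8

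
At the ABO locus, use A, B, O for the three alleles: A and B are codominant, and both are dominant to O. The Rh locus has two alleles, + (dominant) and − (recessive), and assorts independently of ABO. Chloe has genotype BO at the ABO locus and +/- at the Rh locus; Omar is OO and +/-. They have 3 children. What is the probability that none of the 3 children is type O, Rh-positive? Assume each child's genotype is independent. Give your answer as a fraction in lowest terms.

ABO cross BO × OO → 1/2 O, 1/2 B.
Rh cross +/- × +/- → 3/4 Rh+, 1/4 Rh-; so P(type O, Rh-positive) = 1/2 × 3/4 = 3/8 per child.
P(not type O, Rh-positive) = 5/8 for one child; (5/8)^3 = 125/512.

125/512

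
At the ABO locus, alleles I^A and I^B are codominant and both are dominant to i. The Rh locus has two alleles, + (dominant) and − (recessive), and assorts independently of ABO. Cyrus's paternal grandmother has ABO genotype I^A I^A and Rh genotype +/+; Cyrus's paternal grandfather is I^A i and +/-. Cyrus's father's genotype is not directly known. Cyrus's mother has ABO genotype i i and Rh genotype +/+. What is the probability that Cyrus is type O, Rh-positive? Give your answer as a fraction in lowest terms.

1/4

Cyrus's father's ABO genotype from I^A I^A × I^A i: 1/2 I^A I^A, 1/2 I^A i.
Crossing each possibility with the mother i i and summing P(type O): 1/2·0 + 1/2·1/2 = 1/4.
Similarly for Rh via the father's Rh distribution: P(Rh+) = 1.
Independent loci: 1/4 × 1 = 1/4.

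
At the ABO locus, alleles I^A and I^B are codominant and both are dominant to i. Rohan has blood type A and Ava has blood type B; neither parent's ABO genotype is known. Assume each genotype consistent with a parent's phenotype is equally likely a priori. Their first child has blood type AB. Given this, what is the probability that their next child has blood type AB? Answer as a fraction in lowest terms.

25/36

Possible genotypes: Rohan ∈ {I^A I^A, I^A i}; Ava ∈ {I^B I^B, I^B i}.
Weight each parental genotype pair by prior × P(type-AB child):
  I^A I^A × I^B I^B: posterior weight 4/9; P(next child type AB) = 1.
  I^A I^A × I^B i: posterior weight 2/9; P(next child type AB) = 1/2.
  I^A i × I^B I^B: posterior weight 2/9; P(next child type AB) = 1/2.
  I^A i × I^B i: posterior weight 1/9; P(next child type AB) = 1/4.
Weighted sum = 25/36.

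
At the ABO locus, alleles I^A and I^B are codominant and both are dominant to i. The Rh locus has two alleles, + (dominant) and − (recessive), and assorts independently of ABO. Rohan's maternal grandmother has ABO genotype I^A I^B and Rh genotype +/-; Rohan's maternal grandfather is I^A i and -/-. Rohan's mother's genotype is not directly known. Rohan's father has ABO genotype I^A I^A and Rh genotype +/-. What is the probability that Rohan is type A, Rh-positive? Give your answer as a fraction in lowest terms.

15/32

Rohan's mother's ABO genotype from I^A I^B × I^A i: 1/4 I^A I^A, 1/4 I^A I^B, 1/4 I^A i, 1/4 I^B i.
Crossing each possibility with the father I^A I^A and summing P(type A): 1/4·1 + 1/4·1/2 + 1/4·1 + 1/4·1/2 = 3/4.
Similarly for Rh via the mother's Rh distribution: P(Rh+) = 5/8.
Independent loci: 3/4 × 5/8 = 15/32.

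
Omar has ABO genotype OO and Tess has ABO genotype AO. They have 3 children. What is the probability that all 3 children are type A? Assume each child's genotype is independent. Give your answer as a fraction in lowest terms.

1/8

ABO cross OO × AO → 1/2 O, 1/2 A.
So P(type A) = 1/2 per child.
All 3 independent: (1/2)^3 = 1/8.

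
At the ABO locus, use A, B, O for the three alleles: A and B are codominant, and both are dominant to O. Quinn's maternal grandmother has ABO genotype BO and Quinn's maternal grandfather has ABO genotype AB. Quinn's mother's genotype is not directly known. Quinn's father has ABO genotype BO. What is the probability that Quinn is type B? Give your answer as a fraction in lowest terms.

Quinn's mother's ABO genotype from BO × AB: 1/4 AB, 1/4 AO, 1/4 BB, 1/4 BO.
Crossing each possibility with the father BO and summing P(type B): 1/4·1/2 + 1/4·1/4 + 1/4·1 + 1/4·3/4 = 5/8.

5/8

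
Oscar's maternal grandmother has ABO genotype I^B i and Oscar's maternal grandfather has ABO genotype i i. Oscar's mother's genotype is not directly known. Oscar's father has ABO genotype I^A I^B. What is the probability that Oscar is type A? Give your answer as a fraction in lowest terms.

Oscar's mother's ABO genotype from I^B i × i i: 1/2 I^B i, 1/2 i i.
Crossing each possibility with the father I^A I^B and summing P(type A): 1/2·1/4 + 1/2·1/2 = 3/8.

3/8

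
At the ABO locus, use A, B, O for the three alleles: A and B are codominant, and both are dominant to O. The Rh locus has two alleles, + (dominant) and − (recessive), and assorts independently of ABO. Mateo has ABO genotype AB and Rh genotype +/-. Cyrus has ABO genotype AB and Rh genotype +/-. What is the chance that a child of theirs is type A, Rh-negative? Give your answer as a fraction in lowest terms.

1/16

ABO cross AB × AB → offspring phenotypes: 1/4 A, 1/4 B, 1/2 AB.
Rh cross +/- × +/- → 3/4 Rh+, 1/4 Rh-.
Independent loci: P(type A, Rh-negative) = 1/4 × 1/4 = 1/16.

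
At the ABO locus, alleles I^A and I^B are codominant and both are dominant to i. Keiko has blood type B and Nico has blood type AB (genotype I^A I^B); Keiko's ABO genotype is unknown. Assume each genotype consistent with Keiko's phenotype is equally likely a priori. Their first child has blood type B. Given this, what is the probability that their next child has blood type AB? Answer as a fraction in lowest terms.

Possible genotypes: Keiko ∈ {I^B I^B, I^B i}; Nico ∈ {I^A I^B}.
Weight each parental genotype pair by prior × P(type-B child):
  I^B I^B × I^A I^B: posterior weight 1/2; P(next child type AB) = 1/2.
  I^B i × I^A I^B: posterior weight 1/2; P(next child type AB) = 1/4.
Weighted sum = 3/8.

3/8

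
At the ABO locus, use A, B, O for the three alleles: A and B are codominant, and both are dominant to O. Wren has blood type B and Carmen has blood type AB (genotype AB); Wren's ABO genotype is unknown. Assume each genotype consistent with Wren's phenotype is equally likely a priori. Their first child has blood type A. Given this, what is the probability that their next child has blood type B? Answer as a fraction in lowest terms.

1/2

Possible genotypes: Wren ∈ {BB, BO}; Carmen ∈ {AB}.
Weight each parental genotype pair by prior × P(type-A child):
  BO × AB: posterior weight 1; P(next child type B) = 1/2.
Weighted sum = 1/2.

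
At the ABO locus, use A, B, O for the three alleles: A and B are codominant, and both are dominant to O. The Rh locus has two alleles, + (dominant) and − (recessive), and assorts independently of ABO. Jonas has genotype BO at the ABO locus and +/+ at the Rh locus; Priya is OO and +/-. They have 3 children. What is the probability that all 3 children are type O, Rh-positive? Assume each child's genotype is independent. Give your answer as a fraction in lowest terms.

ABO cross BO × OO → 1/2 O, 1/2 B.
Rh cross +/+ × +/- → 1 Rh+; so P(type O, Rh-positive) = 1/2 × 1 = 1/2 per child.
All 3 independent: (1/2)^3 = 1/8.

1/8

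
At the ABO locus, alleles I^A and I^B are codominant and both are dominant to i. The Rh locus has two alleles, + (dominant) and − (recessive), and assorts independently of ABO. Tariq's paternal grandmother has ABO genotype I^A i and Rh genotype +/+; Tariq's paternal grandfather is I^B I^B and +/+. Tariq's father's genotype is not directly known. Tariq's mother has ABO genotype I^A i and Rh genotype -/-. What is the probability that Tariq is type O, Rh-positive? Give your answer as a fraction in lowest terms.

Tariq's father's ABO genotype from I^A i × I^B I^B: 1/2 I^A I^B, 1/2 I^B i.
Crossing each possibility with the mother I^A i and summing P(type O): 1/2·0 + 1/2·1/4 = 1/8.
Similarly for Rh via the father's Rh distribution: P(Rh+) = 1.
Independent loci: 1/8 × 1 = 1/8.

1/8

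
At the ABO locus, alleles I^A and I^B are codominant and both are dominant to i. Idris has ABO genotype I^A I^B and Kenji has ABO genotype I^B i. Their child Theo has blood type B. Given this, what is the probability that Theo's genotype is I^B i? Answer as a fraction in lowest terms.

1/2

Cross I^A I^B × I^B i → 1/4 I^A I^B, 1/4 I^A i, 1/4 I^B I^B, 1/4 I^B i.
Type-B genotypes among offspring: I^B I^B (1/4), I^B i (1/4); total 1/2.
P(I^B i | type B) = (1/4) / (1/2) = 1/2.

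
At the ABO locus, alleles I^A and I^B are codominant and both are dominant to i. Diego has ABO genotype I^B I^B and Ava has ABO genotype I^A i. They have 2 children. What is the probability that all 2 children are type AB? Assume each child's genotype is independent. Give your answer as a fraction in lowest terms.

1/4

ABO cross I^B I^B × I^A i → 1/2 B, 1/2 AB.
So P(type AB) = 1/2 per child.
All 2 independent: (1/2)^2 = 1/4.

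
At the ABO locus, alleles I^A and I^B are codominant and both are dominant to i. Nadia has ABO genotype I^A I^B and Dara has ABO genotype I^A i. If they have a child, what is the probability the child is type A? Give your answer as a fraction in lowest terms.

1/2

ABO cross I^A I^B × I^A i → offspring phenotypes: 1/2 A, 1/4 B, 1/4 AB.
So P(type A) = 1/2.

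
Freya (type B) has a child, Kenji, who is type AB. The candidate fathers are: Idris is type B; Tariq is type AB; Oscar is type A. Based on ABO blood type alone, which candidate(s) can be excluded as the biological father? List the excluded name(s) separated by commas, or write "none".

A candidate is excluded only if no genotype consistent with his phenotype could produce a type AB child with a type B mother.
Idris (type B): no genotype consistent with that phenotype can produce a type-AB child with a type-B mother.

Idris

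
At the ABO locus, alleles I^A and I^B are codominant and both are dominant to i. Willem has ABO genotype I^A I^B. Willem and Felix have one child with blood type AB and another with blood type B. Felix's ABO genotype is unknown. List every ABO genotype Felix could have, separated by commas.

For each candidate genotype of Felix, check whether crossing it with I^A I^B can produce every observed child phenotype.
  I^A I^A → possible child types {A, AB} ✗
  I^A I^B → possible child types {A, B, AB} ✓
  I^A i → possible child types {A, B, AB} ✓
  I^B I^B → possible child types {B, AB} ✓
  I^B i → possible child types {A, B, AB} ✓
  i i → possible child types {A, B} ✗

I^A I^B, I^A i, I^B I^B, I^B i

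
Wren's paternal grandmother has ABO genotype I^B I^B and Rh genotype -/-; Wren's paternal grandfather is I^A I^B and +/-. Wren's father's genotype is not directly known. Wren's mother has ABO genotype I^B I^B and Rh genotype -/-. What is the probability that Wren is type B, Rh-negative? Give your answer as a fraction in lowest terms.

9/16

Wren's father's ABO genotype from I^B I^B × I^A I^B: 1/2 I^A I^B, 1/2 I^B I^B.
Crossing each possibility with the mother I^B I^B and summing P(type B): 1/2·1/2 + 1/2·1 = 3/4.
Similarly for Rh via the father's Rh distribution: P(Rh-) = 3/4.
Independent loci: 3/4 × 3/4 = 9/16.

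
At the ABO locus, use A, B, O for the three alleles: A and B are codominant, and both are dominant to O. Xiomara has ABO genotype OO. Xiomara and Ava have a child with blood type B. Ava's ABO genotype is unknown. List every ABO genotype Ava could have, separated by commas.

For each candidate genotype of Ava, check whether crossing it with OO can produce every observed child phenotype.
  AA → possible child types {A} ✗
  AB → possible child types {A, B} ✓
  AO → possible child types {O, A} ✗
  BB → possible child types {B} ✓
  BO → possible child types {O, B} ✓
  OO → possible child types {O} ✗

AB, BB, BO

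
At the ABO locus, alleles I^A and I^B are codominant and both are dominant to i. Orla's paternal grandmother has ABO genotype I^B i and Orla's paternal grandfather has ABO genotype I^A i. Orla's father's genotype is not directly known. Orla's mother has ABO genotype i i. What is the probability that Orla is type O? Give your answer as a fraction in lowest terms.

Orla's father's ABO genotype from I^B i × I^A i: 1/4 I^A I^B, 1/4 I^A i, 1/4 I^B i, 1/4 i i.
Crossing each possibility with the mother i i and summing P(type O): 1/4·0 + 1/4·1/2 + 1/4·1/2 + 1/4·1 = 1/2.

1/2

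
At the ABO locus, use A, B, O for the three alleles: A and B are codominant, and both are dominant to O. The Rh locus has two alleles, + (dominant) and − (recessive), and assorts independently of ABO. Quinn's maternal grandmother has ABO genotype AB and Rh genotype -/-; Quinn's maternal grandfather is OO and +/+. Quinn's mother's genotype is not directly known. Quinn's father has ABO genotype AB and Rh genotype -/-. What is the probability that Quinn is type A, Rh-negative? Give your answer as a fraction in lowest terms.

3/16

Quinn's mother's ABO genotype from AB × OO: 1/2 AO, 1/2 BO.
Crossing each possibility with the father AB and summing P(type A): 1/2·1/2 + 1/2·1/4 = 3/8.
Similarly for Rh via the mother's Rh distribution: P(Rh-) = 1/2.
Independent loci: 3/8 × 1/2 = 3/16.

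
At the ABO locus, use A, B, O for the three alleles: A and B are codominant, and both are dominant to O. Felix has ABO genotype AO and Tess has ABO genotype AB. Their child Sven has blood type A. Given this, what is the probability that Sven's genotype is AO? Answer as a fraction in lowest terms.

Cross AO × AB → 1/4 AA, 1/4 AB, 1/4 AO, 1/4 BO.
Type-A genotypes among offspring: AA (1/4), AO (1/4); total 1/2.
P(AO | type A) = (1/4) / (1/2) = 1/2.

1/2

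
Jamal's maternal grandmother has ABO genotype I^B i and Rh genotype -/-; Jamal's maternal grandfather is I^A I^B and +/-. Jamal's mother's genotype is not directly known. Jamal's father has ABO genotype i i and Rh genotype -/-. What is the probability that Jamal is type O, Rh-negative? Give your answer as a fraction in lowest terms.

Jamal's mother's ABO genotype from I^B i × I^A I^B: 1/4 I^A I^B, 1/4 I^A i, 1/4 I^B I^B, 1/4 I^B i.
Crossing each possibility with the father i i and summing P(type O): 1/4·0 + 1/4·1/2 + 1/4·0 + 1/4·1/2 = 1/4.
Similarly for Rh via the mother's Rh distribution: P(Rh-) = 3/4.
Independent loci: 1/4 × 3/4 = 3/16.

3/16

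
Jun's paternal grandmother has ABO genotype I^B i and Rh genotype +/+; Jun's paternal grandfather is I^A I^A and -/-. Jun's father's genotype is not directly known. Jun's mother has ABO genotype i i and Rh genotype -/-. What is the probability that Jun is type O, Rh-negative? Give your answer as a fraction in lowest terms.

Jun's father's ABO genotype from I^B i × I^A I^A: 1/2 I^A I^B, 1/2 I^A i.
Crossing each possibility with the mother i i and summing P(type O): 1/2·0 + 1/2·1/2 = 1/4.
Similarly for Rh via the father's Rh distribution: P(Rh-) = 1/2.
Independent loci: 1/4 × 1/2 = 1/8.

1/8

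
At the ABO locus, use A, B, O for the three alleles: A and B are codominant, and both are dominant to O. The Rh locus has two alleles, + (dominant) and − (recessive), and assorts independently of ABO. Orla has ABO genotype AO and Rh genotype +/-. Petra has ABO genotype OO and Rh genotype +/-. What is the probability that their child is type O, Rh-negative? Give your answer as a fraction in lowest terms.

1/8

ABO cross AO × OO → offspring phenotypes: 1/2 O, 1/2 A.
Rh cross +/- × +/- → 3/4 Rh+, 1/4 Rh-.
Independent loci: P(type O, Rh-negative) = 1/2 × 1/4 = 1/8.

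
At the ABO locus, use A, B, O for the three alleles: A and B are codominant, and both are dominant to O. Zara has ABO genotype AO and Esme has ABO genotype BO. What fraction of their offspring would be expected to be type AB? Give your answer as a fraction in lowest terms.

1/4

ABO cross AO × BO → offspring phenotypes: 1/4 O, 1/4 A, 1/4 B, 1/4 AB.
So P(type AB) = 1/4.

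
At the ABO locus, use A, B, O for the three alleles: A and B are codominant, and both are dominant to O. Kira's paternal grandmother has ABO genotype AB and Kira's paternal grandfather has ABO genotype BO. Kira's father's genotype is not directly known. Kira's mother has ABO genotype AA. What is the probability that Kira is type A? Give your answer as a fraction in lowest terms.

Kira's father's ABO genotype from AB × BO: 1/4 AB, 1/4 AO, 1/4 BB, 1/4 BO.
Crossing each possibility with the mother AA and summing P(type A): 1/4·1/2 + 1/4·1 + 1/4·0 + 1/4·1/2 = 1/2.

1/2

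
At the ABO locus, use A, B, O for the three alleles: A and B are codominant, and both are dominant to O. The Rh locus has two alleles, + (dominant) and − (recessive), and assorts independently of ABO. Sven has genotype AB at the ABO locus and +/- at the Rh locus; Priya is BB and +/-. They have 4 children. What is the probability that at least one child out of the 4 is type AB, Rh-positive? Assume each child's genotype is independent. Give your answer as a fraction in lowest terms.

3471/4096

ABO cross AB × BB → 1/2 B, 1/2 AB.
Rh cross +/- × +/- → 3/4 Rh+, 1/4 Rh-; so P(type AB, Rh-positive) = 1/2 × 3/4 = 3/8 per child.
P(none) = (5/8)^4 = 625/4096; P(at least one) = 1 − 625/4096 = 3471/4096.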